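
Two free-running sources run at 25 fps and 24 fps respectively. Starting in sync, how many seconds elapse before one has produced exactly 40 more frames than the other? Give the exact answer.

The gap grows by |24 − 25| = 1 frame per second.
Time for a 40-frame gap: 40 ÷ (1) = 40 s.

40 seconds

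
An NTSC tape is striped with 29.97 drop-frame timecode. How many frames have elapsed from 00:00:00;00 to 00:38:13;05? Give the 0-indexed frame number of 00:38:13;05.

As if non-drop at 30 labels/s: (0 × 3600 + 38 × 60 + 13) × 30 + 5 = 68795.
Minute boundaries passed: 38; those not divisible by 10: 38 − 3 = 35; dropped labels = 2 × 35 = 70.
Actual frame index = 68795 − 70 = 68725.

68725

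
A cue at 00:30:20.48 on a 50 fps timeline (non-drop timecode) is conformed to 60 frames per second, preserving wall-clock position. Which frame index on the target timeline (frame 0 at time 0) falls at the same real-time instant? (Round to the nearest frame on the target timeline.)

Source frame index: (0×3600 + 30×60 + 20) × 50 + 48 = 91048.
Real time: 91048 / (50) = 45524/25 s.
Target frame: (45524/25) × (60) = 546288/5 ≈ 109257.600 → 109258.

frame 109258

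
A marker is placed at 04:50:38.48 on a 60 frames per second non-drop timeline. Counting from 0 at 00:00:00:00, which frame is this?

Total seconds to the label: (4 × 3600 + 50 × 60 + 38) = 17438.
Frame index = 17438 × 60 + 48 = 1046328.

1046328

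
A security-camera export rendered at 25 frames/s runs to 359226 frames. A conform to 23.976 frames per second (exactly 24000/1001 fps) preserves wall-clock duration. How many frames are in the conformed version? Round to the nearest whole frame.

Frames at target rate = 359226 × (24000/1001) / (25) = 49265280/143 ≈ 344512.448.
Nearest whole frame: 344512.

344512 frames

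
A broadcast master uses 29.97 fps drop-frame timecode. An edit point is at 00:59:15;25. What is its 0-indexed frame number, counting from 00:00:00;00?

106567

Complete 10-minute blocks: 5, each 17982 frames → 89910.
Remaining 9 whole minutes in the current block: 1800 + 8 × 1798 = 16184 frames.
Within the current minute: 15 × 30 + 25 − 2 = 473 (labels ;00/;01 skipped at this minute). Total = 89910 + 16184 + 473 = 106567.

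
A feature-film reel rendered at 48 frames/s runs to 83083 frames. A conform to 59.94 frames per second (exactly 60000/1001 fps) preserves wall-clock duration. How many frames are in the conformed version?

103750 frames

Target frames = source frames × (target rate / source rate) = 83083 × (60000/1001)/(48) = 83083 × 1250/1001 = 103750.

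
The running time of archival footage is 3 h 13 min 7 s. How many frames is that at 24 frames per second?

3 h 13 min 7 s = 11587 s.
Frames = 11587 × 24 = 278088.

278088 frames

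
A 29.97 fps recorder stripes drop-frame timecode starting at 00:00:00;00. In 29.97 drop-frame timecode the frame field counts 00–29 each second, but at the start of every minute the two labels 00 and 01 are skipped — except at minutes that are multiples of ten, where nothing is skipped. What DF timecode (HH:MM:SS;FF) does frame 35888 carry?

Each 10-minute DF block holds 10 × 60 × 30 − 9 × 2 = 17982 frames. 35888 ÷ 17982 → 1 full block, remainder 17906.
Within the partial block the first minute is 1800 frames and each further minute 1798, so 9 further minute boundaries passed. Total skipped labels = 18 × 1 + 2 × 9 = 36.
Non-drop label index = 35888 + 36 = 35924; at 30 labels/s that is 00:19:57:14, i.e. DF 00:19:57;14.

00:19:57;14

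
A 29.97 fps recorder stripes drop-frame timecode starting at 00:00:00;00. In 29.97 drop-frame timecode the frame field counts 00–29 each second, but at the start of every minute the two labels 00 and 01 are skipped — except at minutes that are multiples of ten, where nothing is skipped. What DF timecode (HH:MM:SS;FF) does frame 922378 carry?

08:32:56;20

Each 10-minute DF block holds 10 × 60 × 30 − 9 × 2 = 17982 frames. 922378 ÷ 17982 → 51 full blocks, remainder 5296.
Within the partial block the first minute is 1800 frames and each further minute 1798, so 2 further minute boundaries passed. Total skipped labels = 18 × 51 + 2 × 2 = 922.
Non-drop label index = 922378 + 922 = 923300; at 30 labels/s that is 08:32:56:20, i.e. DF 08:32:56;20.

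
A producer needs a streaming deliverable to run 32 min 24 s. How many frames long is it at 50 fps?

32 min 24 s = 1944 s.
Frames = 1944 × 50 = 97200.

97200 frames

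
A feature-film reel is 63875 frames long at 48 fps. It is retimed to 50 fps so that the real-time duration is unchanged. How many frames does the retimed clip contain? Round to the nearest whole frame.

Frames at target rate = 63875 × (50) / (48) = 1596875/24 ≈ 66536.458.
Nearest whole frame: 66536.

66536 frames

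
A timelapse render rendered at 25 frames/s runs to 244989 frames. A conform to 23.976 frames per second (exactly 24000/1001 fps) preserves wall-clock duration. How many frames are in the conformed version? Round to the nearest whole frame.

234954 frames

Frames at target rate = 244989 × (24000/1001) / (25) = 235189440/1001 ≈ 234954.486.
Nearest whole frame: 234954.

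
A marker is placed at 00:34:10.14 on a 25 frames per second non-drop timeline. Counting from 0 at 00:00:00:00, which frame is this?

51264

Total seconds to the label: (0 × 3600 + 34 × 60 + 10) = 2050.
Frame index = 2050 × 25 + 14 = 51264.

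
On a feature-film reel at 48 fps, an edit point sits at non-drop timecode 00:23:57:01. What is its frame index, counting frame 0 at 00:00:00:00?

Total seconds to the label: (0 × 3600 + 23 × 60 + 57) = 1437.
Frame index = 1437 × 48 + 1 = 68977.

68977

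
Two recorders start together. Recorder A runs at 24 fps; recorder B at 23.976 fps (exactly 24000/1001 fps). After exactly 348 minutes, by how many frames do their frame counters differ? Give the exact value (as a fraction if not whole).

348 min = 20880 s.
A emits 24 × 20880 = 501120 frames; B emits 24000/1001 × 20880 = 501120000/1001.
Difference = 501120/1001 frames (≈ 500.6194); B is behind A.

501120/1001 frames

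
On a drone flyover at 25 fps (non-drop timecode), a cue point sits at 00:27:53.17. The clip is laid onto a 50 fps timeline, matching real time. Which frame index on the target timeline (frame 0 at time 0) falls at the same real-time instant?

Source frame index: (0×3600 + 27×60 + 53) × 25 + 17 = 41842.
Real time: 41842 / (25) = 41842/25 s.
Target frame: (41842/25) × (50) = 83684.

frame 83684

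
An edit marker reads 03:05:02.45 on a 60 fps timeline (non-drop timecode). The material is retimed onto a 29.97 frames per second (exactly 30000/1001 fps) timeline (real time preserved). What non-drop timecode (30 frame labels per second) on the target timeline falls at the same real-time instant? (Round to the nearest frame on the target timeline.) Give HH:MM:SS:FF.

Source frame index: (3×3600 + 5×60 + 2) × 60 + 45 = 666165.
Real time: 666165 / (60) = 44411/4 s.
Target frame: (44411/4) × (30000/1001) = 333082500/1001 ≈ 332749.750 → 332750.
At 30 labels/s: frame 332750 → 03:04:51:20.

03:04:51:20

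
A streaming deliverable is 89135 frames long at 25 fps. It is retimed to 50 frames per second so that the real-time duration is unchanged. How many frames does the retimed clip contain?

178270 frames

Target frames = source frames × (target rate / source rate) = 89135 × (50)/(25) = 89135 × 2 = 178270.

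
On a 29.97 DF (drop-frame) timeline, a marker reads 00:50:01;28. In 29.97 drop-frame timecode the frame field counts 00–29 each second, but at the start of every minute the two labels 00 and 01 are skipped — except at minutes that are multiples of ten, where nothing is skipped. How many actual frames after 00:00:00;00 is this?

Complete 10-minute blocks: 5, each 17982 frames → 89910.
Remaining 0 whole minutes in the current block: 0 frames.
Within the current minute: 1 × 30 + 28 = 58. Total = 89910 + 0 + 58 = 89968.

89968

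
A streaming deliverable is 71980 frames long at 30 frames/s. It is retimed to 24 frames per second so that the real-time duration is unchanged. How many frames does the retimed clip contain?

Target frames = source frames × (target rate / source rate) = 71980 × (24)/(30) = 71980 × 4/5 = 57584.

57584 frames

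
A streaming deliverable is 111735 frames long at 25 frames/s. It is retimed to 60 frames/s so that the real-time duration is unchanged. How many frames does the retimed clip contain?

268164 frames

Target frames = source frames × (target rate / source rate) = 111735 × (60)/(25) = 111735 × 12/5 = 268164.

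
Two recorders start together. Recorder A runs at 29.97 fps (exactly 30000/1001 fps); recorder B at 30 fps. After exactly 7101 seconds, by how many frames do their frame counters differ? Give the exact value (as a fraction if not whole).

213030/1001 frames

A emits 30000/1001 × 7101 = 213030000/1001 frames; B emits 30 × 7101 = 213030.
Difference = 213030/1001 frames (≈ 212.8172); B is ahead of A.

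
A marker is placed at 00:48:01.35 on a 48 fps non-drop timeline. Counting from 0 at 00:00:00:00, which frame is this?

frame 138323

Total seconds to the label: (0 × 3600 + 48 × 60 + 1) = 2881.
Frame index = 2881 × 48 + 35 = 138323.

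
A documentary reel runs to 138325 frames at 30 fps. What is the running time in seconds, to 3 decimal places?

Running time = 138325 × 1/30 = 27665/6 s ≈ 4610.833 s.

4610.833 seconds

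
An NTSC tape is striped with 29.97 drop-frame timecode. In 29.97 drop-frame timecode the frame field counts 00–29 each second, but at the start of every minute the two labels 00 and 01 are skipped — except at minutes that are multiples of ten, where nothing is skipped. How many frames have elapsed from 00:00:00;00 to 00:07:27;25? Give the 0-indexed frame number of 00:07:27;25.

As if non-drop at 30 labels/s: (0 × 3600 + 7 × 60 + 27) × 30 + 25 = 13435.
Minute boundaries passed: 7; those not divisible by 10: 7 − 0 = 7; dropped labels = 2 × 7 = 14.
Actual frame index = 13435 − 14 = 13421.

13421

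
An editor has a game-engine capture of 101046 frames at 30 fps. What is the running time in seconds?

Running time = 101046 / (30) = 3368.2 s.

3368.2 seconds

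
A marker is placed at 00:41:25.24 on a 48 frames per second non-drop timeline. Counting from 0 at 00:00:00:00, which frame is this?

119304

Total seconds to the label: (0 × 3600 + 41 × 60 + 25) = 2485.
Frame index = 2485 × 48 + 24 = 119304.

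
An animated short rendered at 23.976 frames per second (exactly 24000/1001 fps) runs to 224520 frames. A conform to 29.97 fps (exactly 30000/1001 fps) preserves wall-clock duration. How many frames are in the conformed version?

Target frames = source frames × (target rate / source rate) = 224520 × (30000/1001)/(24000/1001) = 224520 × 5/4 = 280650.

280650 frames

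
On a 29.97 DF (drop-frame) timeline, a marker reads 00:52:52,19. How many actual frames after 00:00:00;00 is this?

As if non-drop at 30 labels/s: (0 × 3600 + 52 × 60 + 52) × 30 + 19 = 95179.
Minute boundaries passed: 52; those not divisible by 10: 52 − 5 = 47; dropped labels = 2 × 47 = 94.
Actual frame index = 95179 − 94 = 95085.

95085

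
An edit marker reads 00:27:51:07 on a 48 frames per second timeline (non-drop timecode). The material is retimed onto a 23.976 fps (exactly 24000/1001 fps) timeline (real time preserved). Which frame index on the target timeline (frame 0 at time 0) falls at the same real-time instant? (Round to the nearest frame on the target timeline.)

frame 40067

Source frame index: (0×3600 + 27×60 + 51) × 48 + 7 = 80215.
Real time: 80215 / (48) = 80215/48 s.
Target frame: (80215/48) × (24000/1001) = 40107500/1001 ≈ 40067.433 → 40067.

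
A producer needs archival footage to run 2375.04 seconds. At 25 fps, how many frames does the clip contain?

Frames = 2375.04 × 25 = 59376.

59376 frames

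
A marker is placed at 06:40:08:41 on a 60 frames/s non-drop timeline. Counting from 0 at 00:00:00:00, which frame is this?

frame 1440521

Total seconds to the label: (6 × 3600 + 40 × 60 + 8) = 24008.
Frame index = 24008 × 60 + 41 = 1440521.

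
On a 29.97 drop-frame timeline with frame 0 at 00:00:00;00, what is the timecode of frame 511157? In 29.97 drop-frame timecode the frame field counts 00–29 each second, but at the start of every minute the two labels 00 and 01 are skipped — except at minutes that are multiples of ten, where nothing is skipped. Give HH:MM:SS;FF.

04:44:15;19

Each 10-minute DF block holds 10 × 60 × 30 − 9 × 2 = 17982 frames. 511157 ÷ 17982 → 28 full blocks, remainder 7661.
Within the partial block the first minute is 1800 frames and each further minute 1798, so 4 further minute boundaries passed. Total skipped labels = 18 × 28 + 2 × 4 = 512.
Non-drop label index = 511157 + 512 = 511669; at 30 labels/s that is 04:44:15:19, i.e. DF 04:44:15;19.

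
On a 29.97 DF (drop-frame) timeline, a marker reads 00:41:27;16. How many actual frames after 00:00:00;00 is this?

74552

Complete 10-minute blocks: 4, each 17982 frames → 71928.
Remaining 1 whole minute in the current block: 1800 + 0 × 1798 = 1800 frames.
Within the current minute: 27 × 30 + 16 − 2 = 824 (labels ;00/;01 skipped at this minute). Total = 71928 + 1800 + 824 = 74552.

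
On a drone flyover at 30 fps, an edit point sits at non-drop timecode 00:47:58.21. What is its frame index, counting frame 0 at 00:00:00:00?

86361

Total seconds to the label: (0 × 3600 + 47 × 60 + 58) = 2878.
Frame index = 2878 × 30 + 21 = 86361.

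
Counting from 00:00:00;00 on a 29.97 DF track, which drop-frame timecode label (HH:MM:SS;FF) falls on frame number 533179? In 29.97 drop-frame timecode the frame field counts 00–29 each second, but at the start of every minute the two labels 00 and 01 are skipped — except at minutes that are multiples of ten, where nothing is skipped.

04:56:30;13

Each 10-minute DF block holds 10 × 60 × 30 − 9 × 2 = 17982 frames. 533179 ÷ 17982 → 29 full blocks, remainder 11701.
Within the partial block the first minute is 1800 frames and each further minute 1798, so 6 further minute boundaries passed. Total skipped labels = 18 × 29 + 2 × 6 = 534.
Non-drop label index = 533179 + 534 = 533713; at 30 labels/s that is 04:56:30:13, i.e. DF 04:56:30;13.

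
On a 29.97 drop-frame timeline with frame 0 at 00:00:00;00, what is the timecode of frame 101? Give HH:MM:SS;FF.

Ten DF minutes hold 17982 frames, so frame 101 lies in block 0 (frames 0–17981) with 101 frames into that block.
The block's first minute is 1800 frames and the rest 1798 each; 101 frames reaches minute 0, so 0 × 18 + 0 × 2 = 0 labels have been skipped so far.
Adding those back, label number 101 + 0 = 101 at 30 labels/s is 3 s + 11 f = 0 h 0 min 3 s frame 11, i.e. 00:00:03;11.

00:00:03;11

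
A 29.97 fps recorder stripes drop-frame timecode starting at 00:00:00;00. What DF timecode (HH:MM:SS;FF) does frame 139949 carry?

Each 10-minute DF block holds 10 × 60 × 30 − 9 × 2 = 17982 frames. 139949 ÷ 17982 → 7 full blocks, remainder 14075.
Within the partial block the first minute is 1800 frames and each further minute 1798, so 7 further minute boundaries passed. Total skipped labels = 18 × 7 + 2 × 7 = 140.
Non-drop label index = 139949 + 140 = 140089; at 30 labels/s that is 01:17:49:19, i.e. DF 01:17:49;19.

01:17:49;19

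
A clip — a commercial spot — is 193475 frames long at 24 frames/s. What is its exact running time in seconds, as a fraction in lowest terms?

Running time = 193475 ÷ (24) = 193475 × 1/24 = 193475/24 s.

193475/24 seconds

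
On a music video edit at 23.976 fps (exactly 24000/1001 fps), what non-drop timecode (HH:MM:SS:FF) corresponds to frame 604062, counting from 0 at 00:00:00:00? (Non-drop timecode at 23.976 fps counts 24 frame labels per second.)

06:59:29:06

604062 ÷ 24 = 25169 full seconds, remainder 6 frames.
25169 s = 6 h 59 min 29 s.
Timecode: 06:59:29:06.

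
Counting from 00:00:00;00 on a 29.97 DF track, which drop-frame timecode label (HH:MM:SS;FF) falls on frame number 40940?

00:22:46;00

Ten DF minutes hold 17982 frames, so frame 40940 lies in block 2 (frames 35964–53945) with 4976 frames into that block.
The block's first minute is 1800 frames and the rest 1798 each; 4976 frames reaches minute 2, so 2 × 18 + 2 × 2 = 40 labels have been skipped so far.
Adding those back, label number 40940 + 40 = 40980 at 30 labels/s is 1366 s + 0 f = 0 h 22 min 46 s frame 0, i.e. 00:22:46;00.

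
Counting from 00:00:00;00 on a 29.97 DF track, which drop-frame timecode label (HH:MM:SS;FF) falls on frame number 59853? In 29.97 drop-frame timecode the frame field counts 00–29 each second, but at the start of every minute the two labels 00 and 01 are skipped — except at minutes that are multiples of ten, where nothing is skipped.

Each 10-minute DF block holds 10 × 60 × 30 − 9 × 2 = 17982 frames. 59853 ÷ 17982 → 3 full blocks, remainder 5907.
Within the partial block the first minute is 1800 frames and each further minute 1798, so 3 further minute boundaries passed. Total skipped labels = 18 × 3 + 2 × 3 = 60.
Non-drop label index = 59853 + 60 = 59913; at 30 labels/s that is 00:33:17:03, i.e. DF 00:33:17;03.

00:33:17;03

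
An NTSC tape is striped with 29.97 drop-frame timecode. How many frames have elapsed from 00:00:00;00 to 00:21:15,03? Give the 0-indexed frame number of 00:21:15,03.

Complete 10-minute blocks: 2, each 17982 frames → 35964.
Remaining 1 whole minute in the current block: 1800 + 0 × 1798 = 1800 frames.
Within the current minute: 15 × 30 + 3 − 2 = 451 (labels ;00/;01 skipped at this minute). Total = 35964 + 1800 + 451 = 38215.

38215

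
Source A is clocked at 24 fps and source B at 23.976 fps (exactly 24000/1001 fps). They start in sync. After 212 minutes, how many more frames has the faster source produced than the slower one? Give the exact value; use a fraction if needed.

305280/1001 frames

212 min = 12720 s.
A emits 24 × 12720 = 305280 frames; B emits 24000/1001 × 12720 = 305280000/1001.
Difference = 305280/1001 frames (≈ 304.9750); B is behind A.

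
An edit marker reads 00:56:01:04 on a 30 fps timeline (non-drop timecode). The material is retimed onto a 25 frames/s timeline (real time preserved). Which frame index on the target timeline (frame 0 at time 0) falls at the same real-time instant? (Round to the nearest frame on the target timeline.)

Source frame index: (0×3600 + 56×60 + 1) × 30 + 4 = 100834.
Real time: 100834 / (30) = 50417/15 s.
Target frame: (50417/15) × (25) = 252085/3 ≈ 84028.333 → 84028.

frame 84028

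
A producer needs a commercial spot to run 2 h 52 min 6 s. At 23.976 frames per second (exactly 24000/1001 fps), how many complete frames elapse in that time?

2 h 52 min 6 s = 10326 s.
Frames = 10326 × 24000/1001 = 247824000/1001 ≈ 247576.4236.
Complete frames: 247576.

247576 frames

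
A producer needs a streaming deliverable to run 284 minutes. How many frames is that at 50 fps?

284 min = 17040 s.
Frames = 17040 × 50 = 852000.

852000 frames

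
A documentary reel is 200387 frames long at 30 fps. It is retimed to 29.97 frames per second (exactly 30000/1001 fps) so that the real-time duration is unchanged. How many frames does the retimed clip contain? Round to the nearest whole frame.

200187 frames

Frames at target rate = 200387 × (30000/1001) / (30) = 18217000/91 ≈ 200186.813.
Nearest whole frame: 200187.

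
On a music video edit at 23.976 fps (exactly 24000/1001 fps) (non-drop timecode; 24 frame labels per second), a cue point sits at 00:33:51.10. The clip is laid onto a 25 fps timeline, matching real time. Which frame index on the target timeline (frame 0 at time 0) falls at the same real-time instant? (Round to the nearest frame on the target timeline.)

frame 50836

Source frame index: (0×3600 + 33×60 + 51) × 24 + 10 = 48754.
Real time: 48754 / (24000/1001) = 24401377/12000 s.
Target frame: (24401377/12000) × (25) = 24401377/480 ≈ 50836.202 → 50836.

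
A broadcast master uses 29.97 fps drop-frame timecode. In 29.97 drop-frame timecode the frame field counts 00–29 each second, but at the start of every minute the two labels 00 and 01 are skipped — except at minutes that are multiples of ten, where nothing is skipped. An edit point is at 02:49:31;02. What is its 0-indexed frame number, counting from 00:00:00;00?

Complete 10-minute blocks: 16, each 17982 frames → 287712.
Remaining 9 whole minutes in the current block: 1800 + 8 × 1798 = 16184 frames.
Within the current minute: 31 × 30 + 2 − 2 = 930 (labels ;00/;01 skipped at this minute). Total = 287712 + 16184 + 930 = 304826.

304826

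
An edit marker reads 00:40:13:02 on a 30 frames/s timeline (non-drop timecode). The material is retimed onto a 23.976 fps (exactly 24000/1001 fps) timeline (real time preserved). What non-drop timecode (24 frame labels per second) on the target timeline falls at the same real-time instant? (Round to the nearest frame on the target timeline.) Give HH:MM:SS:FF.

Source frame index: (0×3600 + 40×60 + 13) × 30 + 2 = 72392.
Real time: 72392 / (30) = 36196/15 s.
Target frame: (36196/15) × (24000/1001) = 57913600/1001 ≈ 57855.744 → 57856.
At 24 labels/s: frame 57856 → 00:40:10:16.

00:40:10:16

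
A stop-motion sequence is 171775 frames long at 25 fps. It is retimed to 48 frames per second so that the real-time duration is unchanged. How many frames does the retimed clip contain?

329808 frames

Target frames = source frames × (target rate / source rate) = 171775 × (48)/(25) = 171775 × 48/25 = 329808.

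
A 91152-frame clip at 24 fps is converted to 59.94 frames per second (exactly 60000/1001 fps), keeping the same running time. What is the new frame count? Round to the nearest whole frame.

227652 frames

Frames at target rate = 91152 × (60000/1001) / (24) = 227880000/1001 ≈ 227652.348.
Nearest whole frame: 227652.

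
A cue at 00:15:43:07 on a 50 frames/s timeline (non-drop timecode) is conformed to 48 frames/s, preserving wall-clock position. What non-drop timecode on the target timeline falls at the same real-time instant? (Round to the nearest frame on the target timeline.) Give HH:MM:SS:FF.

00:15:43:07

Source frame index: (0×3600 + 15×60 + 43) × 50 + 7 = 47157.
Real time: 47157 / (50) = 47157/50 s.
Target frame: (47157/50) × (48) = 1131768/25 ≈ 45270.720 → 45271.
At 48 labels/s: frame 45271 → 00:15:43:07.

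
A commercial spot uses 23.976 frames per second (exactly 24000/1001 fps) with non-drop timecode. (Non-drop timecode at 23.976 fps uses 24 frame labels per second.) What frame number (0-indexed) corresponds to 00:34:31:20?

Total seconds to the label: (0 × 3600 + 34 × 60 + 31) = 2071.
Frame index = 2071 × 24 + 20 = 49724.

frame 49724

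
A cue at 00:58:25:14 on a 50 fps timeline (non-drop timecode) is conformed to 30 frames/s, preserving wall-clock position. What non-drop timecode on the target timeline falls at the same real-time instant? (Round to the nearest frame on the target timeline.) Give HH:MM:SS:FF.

Source frame index: (0×3600 + 58×60 + 25) × 50 + 14 = 175264.
Real time: 175264 / (50) = 87632/25 s.
Target frame: (87632/25) × (30) = 525792/5 ≈ 105158.400 → 105158.
At 30 labels/s: frame 105158 → 00:58:25:08.

00:58:25:08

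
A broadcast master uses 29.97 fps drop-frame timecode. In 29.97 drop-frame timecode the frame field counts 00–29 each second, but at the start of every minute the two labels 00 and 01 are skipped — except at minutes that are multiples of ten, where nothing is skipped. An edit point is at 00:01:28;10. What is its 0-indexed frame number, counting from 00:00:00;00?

2648

Complete 10-minute blocks: 0, each 17982 frames → 0.
Remaining 1 whole minute in the current block: 1800 + 0 × 1798 = 1800 frames.
Within the current minute: 28 × 30 + 10 − 2 = 848 (labels ;00/;01 skipped at this minute). Total = 0 + 1800 + 848 = 2648.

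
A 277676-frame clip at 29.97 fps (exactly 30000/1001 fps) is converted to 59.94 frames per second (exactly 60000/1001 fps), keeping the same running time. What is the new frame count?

Target frames = source frames × (target rate / source rate) = 277676 × (60000/1001)/(30000/1001) = 277676 × 2 = 555352.

555352 frames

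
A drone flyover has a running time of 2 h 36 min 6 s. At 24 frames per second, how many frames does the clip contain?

2 h 36 min 6 s = 9366 s.
Frames = 9366 × 24 = 224784.

224784 frames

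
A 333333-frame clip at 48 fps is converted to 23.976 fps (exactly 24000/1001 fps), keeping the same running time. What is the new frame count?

166500 frames

Target frames = source frames × (target rate / source rate) = 333333 × (24000/1001)/(48) = 333333 × 500/1001 = 166500.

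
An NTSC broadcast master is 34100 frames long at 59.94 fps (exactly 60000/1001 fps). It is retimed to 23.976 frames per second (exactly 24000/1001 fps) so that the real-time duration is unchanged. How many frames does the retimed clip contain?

Target frames = source frames × (target rate / source rate) = 34100 × (24000/1001)/(60000/1001) = 34100 × 2/5 = 13640.

13640 frames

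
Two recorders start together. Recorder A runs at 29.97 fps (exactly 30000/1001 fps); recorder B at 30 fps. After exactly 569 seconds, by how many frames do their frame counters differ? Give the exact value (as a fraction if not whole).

17070/1001 frames

A emits 30000/1001 × 569 = 17070000/1001 frames; B emits 30 × 569 = 17070.
Difference = 17070/1001 frames (≈ 17.0529); B is ahead of A.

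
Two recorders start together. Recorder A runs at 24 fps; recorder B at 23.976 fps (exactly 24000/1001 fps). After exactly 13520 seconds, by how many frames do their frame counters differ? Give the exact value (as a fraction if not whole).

24960/77 frames

A emits 24 × 13520 = 324480 frames; B emits 24000/1001 × 13520 = 24960000/77.
Difference = 24960/77 frames (≈ 324.1558); B is behind A.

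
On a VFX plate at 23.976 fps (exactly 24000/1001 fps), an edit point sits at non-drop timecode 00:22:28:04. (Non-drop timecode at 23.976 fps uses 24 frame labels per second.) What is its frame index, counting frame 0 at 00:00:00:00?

frame 32356

Total seconds to the label: (0 × 3600 + 22 × 60 + 28) = 1348.
Frame index = 1348 × 24 + 4 = 32356.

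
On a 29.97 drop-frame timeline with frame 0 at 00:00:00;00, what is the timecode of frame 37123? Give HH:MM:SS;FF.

Each 10-minute DF block holds 10 × 60 × 30 − 9 × 2 = 17982 frames. 37123 ÷ 17982 → 2 full blocks, remainder 1159.
Within the partial block the first minute is 1800 frames and each further minute 1798, so 0 further minute boundaries passed. Total skipped labels = 18 × 2 + 2 × 0 = 36.
Non-drop label index = 37123 + 36 = 37159; at 30 labels/s that is 00:20:38:19, i.e. DF 00:20:38;19.

00:20:38;19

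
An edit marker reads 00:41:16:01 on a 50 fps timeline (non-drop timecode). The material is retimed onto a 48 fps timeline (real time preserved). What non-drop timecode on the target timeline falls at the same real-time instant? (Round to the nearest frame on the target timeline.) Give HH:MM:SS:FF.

00:41:16:01

Source frame index: (0×3600 + 41×60 + 16) × 50 + 1 = 123801.
Real time: 123801 / (50) = 123801/50 s.
Target frame: (123801/50) × (48) = 2971224/25 ≈ 118848.960 → 118849.
At 48 labels/s: frame 118849 → 00:41:16:01.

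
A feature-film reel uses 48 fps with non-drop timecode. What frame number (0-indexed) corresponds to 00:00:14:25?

frame 697

Total seconds to the label: (0 × 3600 + 0 × 60 + 14) = 14.
Frame index = 14 × 48 + 25 = 697.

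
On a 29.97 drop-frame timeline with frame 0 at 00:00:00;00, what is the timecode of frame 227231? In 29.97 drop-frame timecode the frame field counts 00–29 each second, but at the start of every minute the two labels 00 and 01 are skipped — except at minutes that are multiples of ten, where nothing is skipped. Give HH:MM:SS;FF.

Each 10-minute DF block holds 10 × 60 × 30 − 9 × 2 = 17982 frames. 227231 ÷ 17982 → 12 full blocks, remainder 11447.
Within the partial block the first minute is 1800 frames and each further minute 1798, so 6 further minute boundaries passed. Total skipped labels = 18 × 12 + 2 × 6 = 228.
Non-drop label index = 227231 + 228 = 227459; at 30 labels/s that is 02:06:21:29, i.e. DF 02:06:21;29.

02:06:21;29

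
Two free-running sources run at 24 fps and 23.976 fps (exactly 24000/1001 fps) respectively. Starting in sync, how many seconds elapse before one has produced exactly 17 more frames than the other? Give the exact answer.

The gap grows by |24000/1001 − 24| = 24/1001 frames per second.
Time for a 17-frame gap: 17 ÷ (24/1001) = 17017/24 s.

17017/24 seconds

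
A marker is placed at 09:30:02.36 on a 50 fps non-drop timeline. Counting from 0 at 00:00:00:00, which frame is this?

Total seconds to the label: (9 × 3600 + 30 × 60 + 2) = 34202.
Frame index = 34202 × 50 + 36 = 1710136.

frame 1710136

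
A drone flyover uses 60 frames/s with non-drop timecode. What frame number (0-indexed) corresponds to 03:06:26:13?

Total seconds to the label: (3 × 3600 + 6 × 60 + 26) = 11186.
Frame index = 11186 × 60 + 13 = 671173.

frame 671173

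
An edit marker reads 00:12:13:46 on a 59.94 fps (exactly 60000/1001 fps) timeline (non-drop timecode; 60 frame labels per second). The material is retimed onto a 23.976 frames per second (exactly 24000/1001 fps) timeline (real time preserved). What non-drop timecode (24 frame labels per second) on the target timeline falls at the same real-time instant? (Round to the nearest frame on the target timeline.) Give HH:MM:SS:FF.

Source frame index: (0×3600 + 12×60 + 13) × 60 + 46 = 44026.
Real time: 44026 / (60000/1001) = 22035013/30000 s.
Target frame: (22035013/30000) × (24000/1001) = 88052/5 ≈ 17610.400 → 17610.
At 24 labels/s: frame 17610 → 00:12:13:18.

00:12:13:18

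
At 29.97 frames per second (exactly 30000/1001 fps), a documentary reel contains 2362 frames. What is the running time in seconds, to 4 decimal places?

Running time = 2362 × 1001/30000 = 1182181/15000 s ≈ 78.8121 s.

78.8121 seconds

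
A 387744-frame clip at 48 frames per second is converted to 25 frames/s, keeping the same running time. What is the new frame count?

Target frames = source frames × (target rate / source rate) = 387744 × (25)/(48) = 387744 × 25/48 = 201950.

201950 frames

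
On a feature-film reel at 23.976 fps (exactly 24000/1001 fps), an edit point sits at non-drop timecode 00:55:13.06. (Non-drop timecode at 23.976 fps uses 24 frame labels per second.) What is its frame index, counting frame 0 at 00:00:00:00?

Total seconds to the label: (0 × 3600 + 55 × 60 + 13) = 3313.
Frame index = 3313 × 24 + 6 = 79518.

79518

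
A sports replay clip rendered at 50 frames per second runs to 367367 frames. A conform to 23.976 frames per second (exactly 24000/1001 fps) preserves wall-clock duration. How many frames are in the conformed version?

176160 frames

Target frames = source frames × (target rate / source rate) = 367367 × (24000/1001)/(50) = 367367 × 480/1001 = 176160.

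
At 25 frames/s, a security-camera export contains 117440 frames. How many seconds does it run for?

4697.6 seconds

Running time = 117440 / (25) = 4697.6 s.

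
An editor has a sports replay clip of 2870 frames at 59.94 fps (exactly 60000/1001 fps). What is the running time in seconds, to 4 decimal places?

Running time = 2870 × 1001/60000 = 287287/6000 s ≈ 47.8812 s.

47.8812 seconds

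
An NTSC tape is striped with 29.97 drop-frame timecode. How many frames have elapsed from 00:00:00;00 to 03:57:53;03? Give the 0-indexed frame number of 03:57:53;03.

427765

Complete 10-minute blocks: 23, each 17982 frames → 413586.
Remaining 7 whole minutes in the current block: 1800 + 6 × 1798 = 12588 frames.
Within the current minute: 53 × 30 + 3 − 2 = 1591 (labels ;00/;01 skipped at this minute). Total = 413586 + 12588 + 1591 = 427765.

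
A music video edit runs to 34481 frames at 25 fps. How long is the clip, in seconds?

1379.24 seconds

Running time = 34481 / (25) = 1379.24 s.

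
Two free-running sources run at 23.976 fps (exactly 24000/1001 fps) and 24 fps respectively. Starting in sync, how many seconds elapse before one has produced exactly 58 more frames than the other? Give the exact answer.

The gap grows by |24 − 24000/1001| = 24/1001 frames per second.
Time for a 58-frame gap: 58 ÷ (24/1001) = 29029/12 s.

29029/12 seconds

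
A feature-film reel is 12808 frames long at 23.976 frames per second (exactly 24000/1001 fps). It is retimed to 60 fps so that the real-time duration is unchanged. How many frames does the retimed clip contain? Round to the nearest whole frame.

Frames at target rate = 12808 × (60) / (24000/1001) = 1602601/50 ≈ 32052.020.
Nearest whole frame: 32052.

32052 frames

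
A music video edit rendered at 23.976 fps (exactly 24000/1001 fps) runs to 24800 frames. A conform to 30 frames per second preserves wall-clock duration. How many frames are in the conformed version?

Target frames = source frames × (target rate / source rate) = 24800 × (30)/(24000/1001) = 24800 × 1001/800 = 31031.

31031 frames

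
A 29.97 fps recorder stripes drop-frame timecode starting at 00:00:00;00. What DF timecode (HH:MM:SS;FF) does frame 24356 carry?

00:13:32;20

Each 10-minute DF block holds 10 × 60 × 30 − 9 × 2 = 17982 frames. 24356 ÷ 17982 → 1 full block, remainder 6374.
Within the partial block the first minute is 1800 frames and each further minute 1798, so 3 further minute boundaries passed. Total skipped labels = 18 × 1 + 2 × 3 = 24.
Non-drop label index = 24356 + 24 = 24380; at 30 labels/s that is 00:13:32:20, i.e. DF 00:13:32;20.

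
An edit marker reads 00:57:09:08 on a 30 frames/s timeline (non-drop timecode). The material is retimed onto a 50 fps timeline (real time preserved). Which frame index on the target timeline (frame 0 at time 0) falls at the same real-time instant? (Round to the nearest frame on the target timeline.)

Source frame index: (0×3600 + 57×60 + 9) × 30 + 8 = 102878.
Real time: 102878 / (30) = 51439/15 s.
Target frame: (51439/15) × (50) = 514390/3 ≈ 171463.333 → 171463.

frame 171463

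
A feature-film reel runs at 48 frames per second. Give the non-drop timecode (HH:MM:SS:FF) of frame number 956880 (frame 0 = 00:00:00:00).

05:32:15:00

956880 ÷ 48 = 19935 full seconds, remainder 0 frames.
19935 s = 5 h 32 min 15 s.
Timecode: 05:32:15:00.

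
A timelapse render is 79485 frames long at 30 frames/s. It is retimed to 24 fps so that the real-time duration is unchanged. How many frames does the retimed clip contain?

63588 frames

Target frames = source frames × (target rate / source rate) = 79485 × (24)/(30) = 79485 × 4/5 = 63588.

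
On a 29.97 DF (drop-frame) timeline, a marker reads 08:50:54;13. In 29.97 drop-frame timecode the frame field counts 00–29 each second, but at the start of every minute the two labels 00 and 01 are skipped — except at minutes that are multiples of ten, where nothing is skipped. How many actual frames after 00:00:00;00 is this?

Complete 10-minute blocks: 53, each 17982 frames → 953046.
Remaining 0 whole minutes in the current block: 0 frames.
Within the current minute: 54 × 30 + 13 = 1633. Total = 953046 + 0 + 1633 = 954679.

954679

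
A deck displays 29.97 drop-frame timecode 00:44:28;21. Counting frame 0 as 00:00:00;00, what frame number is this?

Complete 10-minute blocks: 4, each 17982 frames → 71928.
Remaining 4 whole minutes in the current block: 1800 + 3 × 1798 = 7194 frames.
Within the current minute: 28 × 30 + 21 − 2 = 859 (labels ;00/;01 skipped at this minute). Total = 71928 + 7194 + 859 = 79981.

79981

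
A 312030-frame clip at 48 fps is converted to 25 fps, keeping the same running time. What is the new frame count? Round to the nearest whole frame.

Frames at target rate = 312030 × (25) / (48) = 1300125/8 ≈ 162515.625.
Nearest whole frame: 162516.

162516 frames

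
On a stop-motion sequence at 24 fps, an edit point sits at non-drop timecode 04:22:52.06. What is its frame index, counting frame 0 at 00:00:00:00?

378534

Total seconds to the label: (4 × 3600 + 22 × 60 + 52) = 15772.
Frame index = 15772 × 24 + 6 = 378534.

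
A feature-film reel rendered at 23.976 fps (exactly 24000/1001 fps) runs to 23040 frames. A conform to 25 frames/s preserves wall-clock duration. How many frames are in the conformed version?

Target frames = source frames × (target rate / source rate) = 23040 × (25)/(24000/1001) = 23040 × 1001/960 = 24024.

24024 frames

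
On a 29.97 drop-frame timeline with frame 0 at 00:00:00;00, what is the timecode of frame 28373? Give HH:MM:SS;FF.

00:15:46;21

Each 10-minute DF block holds 10 × 60 × 30 − 9 × 2 = 17982 frames. 28373 ÷ 17982 → 1 full block, remainder 10391.
Within the partial block the first minute is 1800 frames and each further minute 1798, so 5 further minute boundaries passed. Total skipped labels = 18 × 1 + 2 × 5 = 28.
Non-drop label index = 28373 + 28 = 28401; at 30 labels/s that is 00:15:46:21, i.e. DF 00:15:46;21.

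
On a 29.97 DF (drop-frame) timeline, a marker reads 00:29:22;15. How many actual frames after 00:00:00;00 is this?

Complete 10-minute blocks: 2, each 17982 frames → 35964.
Remaining 9 whole minutes in the current block: 1800 + 8 × 1798 = 16184 frames.
Within the current minute: 22 × 30 + 15 − 2 = 673 (labels ;00/;01 skipped at this minute). Total = 35964 + 16184 + 673 = 52821.

52821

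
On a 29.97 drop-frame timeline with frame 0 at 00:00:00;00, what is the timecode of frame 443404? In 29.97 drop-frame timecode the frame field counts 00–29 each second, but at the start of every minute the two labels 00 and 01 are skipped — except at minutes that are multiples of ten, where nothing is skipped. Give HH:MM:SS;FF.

04:06:34;28

Ten DF minutes hold 17982 frames, so frame 443404 lies in block 24 (frames 431568–449549) with 11836 frames into that block.
The block's first minute is 1800 frames and the rest 1798 each; 11836 frames reaches minute 6, so 24 × 18 + 6 × 2 = 444 labels have been skipped so far.
Adding those back, label number 443404 + 444 = 443848 at 30 labels/s is 14794 s + 28 f = 4 h 6 min 34 s frame 28, i.e. 04:06:34;28.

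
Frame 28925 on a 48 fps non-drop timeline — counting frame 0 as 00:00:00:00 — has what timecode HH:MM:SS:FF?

28925 ÷ 48 = 602 full seconds, remainder 29 frames.
602 s = 0 h 10 min 2 s.
Timecode: 00:10:02:29.

00:10:02:29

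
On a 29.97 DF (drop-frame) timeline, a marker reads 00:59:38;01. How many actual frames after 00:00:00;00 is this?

As if non-drop at 30 labels/s: (0 × 3600 + 59 × 60 + 38) × 30 + 1 = 107341.
Minute boundaries passed: 59; those not divisible by 10: 59 − 5 = 54; dropped labels = 2 × 54 = 108.
Actual frame index = 107341 − 108 = 107233.

107233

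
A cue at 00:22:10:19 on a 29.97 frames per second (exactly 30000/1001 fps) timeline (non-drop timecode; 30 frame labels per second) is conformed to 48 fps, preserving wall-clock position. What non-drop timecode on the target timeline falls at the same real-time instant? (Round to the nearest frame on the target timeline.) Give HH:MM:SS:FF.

Source frame index: (0×3600 + 22×60 + 10) × 30 + 19 = 39919.
Real time: 39919 / (30000/1001) = 39958919/30000 s.
Target frame: (39958919/30000) × (48) = 39958919/625 ≈ 63934.270 → 63934.
At 48 labels/s: frame 63934 → 00:22:11:46.

00:22:11:46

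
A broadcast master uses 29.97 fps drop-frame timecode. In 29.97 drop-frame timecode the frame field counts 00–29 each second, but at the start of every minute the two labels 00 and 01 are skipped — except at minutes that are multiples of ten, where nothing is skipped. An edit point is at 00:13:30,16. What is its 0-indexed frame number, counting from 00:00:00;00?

24292

Complete 10-minute blocks: 1, each 17982 frames → 17982.
Remaining 3 whole minutes in the current block: 1800 + 2 × 1798 = 5396 frames.
Within the current minute: 30 × 30 + 16 − 2 = 914 (labels ;00/;01 skipped at this minute). Total = 17982 + 5396 + 914 = 24292.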